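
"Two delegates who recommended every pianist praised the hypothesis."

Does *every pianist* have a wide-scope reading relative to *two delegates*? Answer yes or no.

The DP *every pianist* is contained in the relative clause *who recommended every pianist*.
Relative clauses are scope islands: a quantifier cannot QR out of a relative clause to take scope in the matrix clause.
So *every pianist* cannot raise to a position above *two delegates*.

No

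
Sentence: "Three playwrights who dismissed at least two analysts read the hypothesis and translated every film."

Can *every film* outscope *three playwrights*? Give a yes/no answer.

No

*every film* is embedded in one conjunct of the coordinate structure (*translated every film*).
Asymmetric QR out of one conjunct violates the Coordinate Structure Constraint.
There is no licit LF on which *every film* c-commands *three playwrights*.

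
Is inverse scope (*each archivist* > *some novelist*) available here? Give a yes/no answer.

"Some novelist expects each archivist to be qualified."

Yes

*each archivist* is the subject of an ECM infinitive — the infinitival complement of an ECM verb is not a scope island, so *each archivist* can raise into the matrix clause.
Nothing blocks QR of the lower DP to a position above the higher one, so inverse scope is available.
So *each archivist* > *some novelist* is among the available readings.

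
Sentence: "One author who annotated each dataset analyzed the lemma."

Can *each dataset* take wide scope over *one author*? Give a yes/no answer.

The target quantifier *each dataset* is part of the relative clause *who annotated each dataset*.
Relative clauses block scope extraction: QR cannot target a position outside the modified NP.
So *each dataset* cannot raise to a position above *one author*.
(Only the surface reading survives: one fixed author with respect to all the relevant datasets.)

No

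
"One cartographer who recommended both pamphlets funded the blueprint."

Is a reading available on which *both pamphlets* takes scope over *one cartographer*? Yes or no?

No

The target quantifier *both pamphlets* is part of the relative clause *who recommended both pamphlets*.
QR out of a relative clause is ruled out by the relative-clause island constraint.
Hence only narrow scope for *both pamphlets* (under *one cartographer*) survives.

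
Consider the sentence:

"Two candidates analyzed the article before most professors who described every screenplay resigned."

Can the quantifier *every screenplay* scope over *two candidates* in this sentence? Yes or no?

No

The target quantifier *every screenplay* is part of the relative clause *who described every screenplay*, which is itself inside the adjunct *before most professors who described every screenplay resigned*.
Nested islands: the RC island is itself inside an adjunct island, so wide scope is doubly excluded.
*every screenplay* > *two candidates* would require crossing that boundary, which is illicit.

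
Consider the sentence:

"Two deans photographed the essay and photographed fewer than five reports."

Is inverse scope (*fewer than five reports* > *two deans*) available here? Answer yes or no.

No

*fewer than five reports* sits inside one conjunct of the coordinate structure (*photographed fewer than five reports*).
The Coordinate Structure Constraint blocks movement (including QR) out of a single conjunct.
Hence only narrow scope for *fewer than five reports* (under *two deans*) survives.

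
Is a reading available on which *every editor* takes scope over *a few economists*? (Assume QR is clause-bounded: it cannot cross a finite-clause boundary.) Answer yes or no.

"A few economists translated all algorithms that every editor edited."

*every editor* sits inside the relative clause *that every editor edited* modifying *all algorithms*.
The relative clause forms an island for QR, so the quantifier is confined to the head noun's restrictor.
Hence only narrow scope for *every editor* (under *a few economists*) survives.

No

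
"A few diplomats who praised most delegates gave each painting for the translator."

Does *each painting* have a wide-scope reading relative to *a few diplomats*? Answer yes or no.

*each painting* sits in the matrix clause, not in the relative clause on *a few diplomats*.
Clause-internal QR can adjoin the lower DP above the subject, yielding the inverse reading.
So *each painting* > *a few diplomats* is among the available readings.

Yes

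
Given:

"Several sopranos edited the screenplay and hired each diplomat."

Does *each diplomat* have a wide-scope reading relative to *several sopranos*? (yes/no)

No

*each diplomat* sits inside one conjunct of the coordinate structure (*hired each diplomat*).
A quantifier cannot raise out of one conjunct of a coordination across the whole coordinate structure — the CSC applies to QR.
So the wide-scope reading for *each diplomat* is blocked.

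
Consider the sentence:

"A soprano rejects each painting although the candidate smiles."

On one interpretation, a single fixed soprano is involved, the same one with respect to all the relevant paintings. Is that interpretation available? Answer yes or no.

Yes

The paraphrase describes the scope ordering *a soprano* > *each painting*.
Nothing needs to raise for *a soprano* > *each painting*, so no island constraint is at stake.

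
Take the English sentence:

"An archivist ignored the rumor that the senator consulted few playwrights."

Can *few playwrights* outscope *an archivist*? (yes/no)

The DP *few playwrights* is contained in the complex NP *the rumor that the senator consulted few playwrights*.
Noun-complement clauses are scope islands (the Complex NP Constraint): a quantifier inside one cannot scope into the matrix.
So *few playwrights* cannot raise high enough to outscope *an archivist*; only the surface ordering *an archivist* > *few playwrights* is available.

No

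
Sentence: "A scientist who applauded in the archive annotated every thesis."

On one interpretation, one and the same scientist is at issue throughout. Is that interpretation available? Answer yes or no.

The described interpretation is the *a scientist* > *every thesis* scoping.
Nothing needs to raise for *a scientist* > *every thesis*, so no island constraint is at stake.

Yes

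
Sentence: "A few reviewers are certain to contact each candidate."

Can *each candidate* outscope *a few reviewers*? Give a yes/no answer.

Yes

*each candidate* is inside a raising infinitive, which is transparent to QR (no CP barrier), so it behaves as a matrix argument.
With no island boundary between them, the object can take inverse scope over the subject via ordinary QR within the clause.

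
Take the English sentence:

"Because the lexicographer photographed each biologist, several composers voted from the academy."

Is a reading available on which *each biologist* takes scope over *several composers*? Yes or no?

*each biologist* sits inside the adjunct clause *because the lexicographer photographed each biologist*.
Scope out of an adjunct clause is unavailable: QR respects the adjunct-island constraint.
The ordering *each biologist* > *several composers* is therefore underivable.

No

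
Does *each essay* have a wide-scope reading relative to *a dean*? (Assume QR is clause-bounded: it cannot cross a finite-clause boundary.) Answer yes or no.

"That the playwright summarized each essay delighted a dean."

The DP *each essay* is contained in the sentential subject *that the playwright summarized each essay*.
Subjects — clausal subjects included — are islands for extraction, and QR is no exception.
The ordering *each essay* > *a dean* is therefore underivable.

No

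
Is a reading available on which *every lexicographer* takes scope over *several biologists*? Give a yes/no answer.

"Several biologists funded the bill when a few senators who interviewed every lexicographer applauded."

No

Structurally, *every lexicographer* is inside the relative clause *who interviewed every lexicographer*, which is itself inside the adjunct *when a few senators who interviewed every lexicographer applauded*.
Two island boundaries intervene — the relative clause and the adjunct. Either alone would block QR.
*every lexicographer* is confined to the island and cannot take scope over *several biologists*.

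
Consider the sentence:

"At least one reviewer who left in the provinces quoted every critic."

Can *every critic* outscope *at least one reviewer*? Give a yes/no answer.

*every critic* is a matrix argument; only *at least one reviewer* is modified by the relative clause *who left in the provinces*, so the RC island is irrelevant to the target quantifier.
Nothing blocks QR of the lower DP to a position above the higher one, so inverse scope is available.

Yes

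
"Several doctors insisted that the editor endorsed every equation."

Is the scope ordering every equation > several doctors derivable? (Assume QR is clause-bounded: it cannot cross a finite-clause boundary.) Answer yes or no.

No

Structurally, *every equation* is inside the finite complement clause *that the editor endorsed every equation*.
Under clause-bounded QR, a quantifier in an embedded finite clause cannot raise into the matrix clause.
*every equation* is confined to the island and cannot take scope over *several doctors*.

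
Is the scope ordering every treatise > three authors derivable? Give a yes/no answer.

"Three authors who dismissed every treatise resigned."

*every treatise* occurs within the relative clause *who dismissed every treatise*.
A relative clause is a scope island — quantifier raising cannot cross its boundary.
There is no licit LF on which *every treatise* c-commands *three authors*.

No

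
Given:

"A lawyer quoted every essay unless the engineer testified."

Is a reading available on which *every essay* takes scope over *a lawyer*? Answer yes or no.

Yes

Although there is an adjunct clause, *every essay* is in the main clause, not inside the adjunct.
QR within a single clause is free, so the lower quantifier may take scope over the higher one.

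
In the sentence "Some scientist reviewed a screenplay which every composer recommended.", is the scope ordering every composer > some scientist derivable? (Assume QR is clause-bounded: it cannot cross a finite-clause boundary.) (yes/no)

Structurally, *every composer* is inside the relative clause *which every composer recommended* modifying *a screenplay*.
A relative clause is a scope island — quantifier raising cannot cross its boundary.
*every composer* > *some scientist* would require crossing that boundary, which is illicit.
(Only the surface reading survives: one fixed scientist with respect to all the relevant composers.)

No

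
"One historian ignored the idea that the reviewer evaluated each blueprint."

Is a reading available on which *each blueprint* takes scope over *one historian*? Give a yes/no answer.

No

The target quantifier *each blueprint* is part of the complex NP *the idea that the reviewer evaluated each blueprint*.
Noun-complement clauses are scope islands (the Complex NP Constraint): a quantifier inside one cannot scope into the matrix.
The inverse ordering *each blueprint* > *one historian* is therefore underivable.
(Only the surface reading survives: one fixed historian with respect to all the relevant blueprints.)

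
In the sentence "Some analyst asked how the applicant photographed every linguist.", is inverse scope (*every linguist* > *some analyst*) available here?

The target quantifier *every linguist* is part of the embedded question *how the applicant photographed every linguist*.
Embedded wh-clauses are opaque for QR, so the quantifier stays inside the question.
*every linguist* is confined to the island and cannot take scope over *some analyst*.
(Only the surface reading survives: one fixed analyst with respect to all the relevant linguists.)

No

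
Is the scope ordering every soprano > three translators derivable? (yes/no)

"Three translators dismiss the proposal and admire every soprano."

*every soprano* is embedded in one conjunct of the coordinate structure (*admire every soprano*).
QR out of a conjunct would have to apply non-ATB, which the CSC forbids.
Hence only narrow scope for *every soprano* (under *three translators*) survives.

No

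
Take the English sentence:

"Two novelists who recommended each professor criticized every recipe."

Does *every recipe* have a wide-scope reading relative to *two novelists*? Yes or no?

Although the sentence contains a relative clause (*who recommended each professor*), *every recipe* is outside it, in the matrix VP.
With no island boundary between them, the object can take inverse scope over the subject via ordinary QR within the clause.

Yes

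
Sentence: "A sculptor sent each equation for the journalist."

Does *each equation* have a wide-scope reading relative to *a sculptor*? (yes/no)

Yes

*a sculptor* and *each equation* are co-arguments of the matrix verb, with nothing but a clause-internal boundary between them.
With no island boundary between them, the object can take inverse scope over the subject via ordinary QR within the clause.
The sentence is scopally ambiguous between *a sculptor* > *each equation* and *each equation* > *a sculptor*.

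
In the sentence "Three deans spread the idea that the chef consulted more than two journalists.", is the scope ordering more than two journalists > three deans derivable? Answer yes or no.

*more than two journalists* sits inside the complex NP *the idea that the chef consulted more than two journalists*.
A that-clause complement to a noun is an island; QR cannot cross the NP boundary.
The inverse ordering *more than two journalists* > *three deans* is therefore underivable.

No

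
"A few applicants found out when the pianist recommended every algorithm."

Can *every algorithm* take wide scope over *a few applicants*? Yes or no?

No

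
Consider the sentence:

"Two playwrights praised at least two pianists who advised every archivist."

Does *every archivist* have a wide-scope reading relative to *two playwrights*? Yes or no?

No

*every archivist* sits inside the relative clause *who advised every archivist* modifying *at least two pianists*.
The relative clause forms an island for QR, so the quantifier is confined to the head noun's restrictor.
So *every archivist* cannot raise to a position above *two playwrights*.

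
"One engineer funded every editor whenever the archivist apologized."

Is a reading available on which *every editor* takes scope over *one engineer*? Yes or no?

The adjunct clause does not contain *every editor*, which is the matrix object.
Nothing blocks QR of the lower DP to a position above the higher one, so inverse scope is available.

Yes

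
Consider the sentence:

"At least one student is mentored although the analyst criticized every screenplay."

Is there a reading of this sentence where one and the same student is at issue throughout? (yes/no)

Yes

The described interpretation is the *at least one student* > *every screenplay* scoping.
That is the surface-scope ordering, which is always one of the available readings — island constraints only ever restrict inverse scope.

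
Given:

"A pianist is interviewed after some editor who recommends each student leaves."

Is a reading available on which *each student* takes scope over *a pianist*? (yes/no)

No

*each student* sits inside the relative clause *who recommends each student*, which is itself inside the adjunct *after some editor who recommends each student leaves*.
Even if one barrier were somehow void, the other would still block QR.
*each student* is confined to the island and cannot take scope over *a pianist*.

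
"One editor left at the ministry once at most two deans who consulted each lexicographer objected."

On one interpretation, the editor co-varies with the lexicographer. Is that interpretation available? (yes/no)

This is the *each lexicographer* > *one editor* reading.
*each lexicographer* sits inside the relative clause *who consulted each lexicographer*, which is itself inside the adjunct *once at most two deans who consulted each lexicographer objected*.
Nested islands: the RC island is itself inside an adjunct island, so wide scope is doubly excluded.
*each lexicographer* > *one editor* would require crossing that boundary, which is illicit.

No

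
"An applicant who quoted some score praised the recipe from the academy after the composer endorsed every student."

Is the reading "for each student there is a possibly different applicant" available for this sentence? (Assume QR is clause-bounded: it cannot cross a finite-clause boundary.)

No

That reading corresponds to *every student* > *an applicant*.
The target quantifier *every student* is part of the adjunct clause *after the composer endorsed every student*.
Since the clause is an adjunct (not a complement), the Adjunct Condition blocks QR across its edge.
*every student* > *an applicant* would require crossing that boundary, which is illicit.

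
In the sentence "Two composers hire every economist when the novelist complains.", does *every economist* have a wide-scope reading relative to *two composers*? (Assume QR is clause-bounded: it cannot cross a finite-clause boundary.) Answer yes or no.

Yes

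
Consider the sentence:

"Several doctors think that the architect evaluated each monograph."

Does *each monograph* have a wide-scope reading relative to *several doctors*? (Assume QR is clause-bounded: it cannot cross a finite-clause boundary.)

*each monograph* is embedded in the finite complement clause *that the architect evaluated each monograph*.
Finite CP is the ceiling for QR here, by assumption.
*each monograph* > *several doctors* would require crossing that boundary, which is illicit.

No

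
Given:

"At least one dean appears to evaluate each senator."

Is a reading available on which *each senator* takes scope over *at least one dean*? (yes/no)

*each senator* is the object of the infinitival complement of a raising predicate; raising infinitives are transparent for QR, so the two DPs are in effect clausemates.
Ordinary QR to a clause-peripheral position gives the wide-scope LF for the lower DP.
The sentence is scopally ambiguous between *at least one dean* > *each senator* and *each senator* > *at least one dean*.

Yes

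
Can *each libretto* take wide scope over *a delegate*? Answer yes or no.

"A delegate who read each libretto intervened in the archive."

No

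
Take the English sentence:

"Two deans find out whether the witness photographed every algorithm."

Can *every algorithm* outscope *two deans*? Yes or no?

*every algorithm* occurs within the embedded question *whether the witness photographed every algorithm*.
Embedded wh-clauses are opaque for QR, so the quantifier stays inside the question.
So the wide-scope reading for *every algorithm* is blocked.

No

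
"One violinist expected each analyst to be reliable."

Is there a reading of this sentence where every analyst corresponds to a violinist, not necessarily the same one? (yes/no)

That reading corresponds to *each analyst* > *one violinist*.
ECM infinitives lack a CP barrier, so *each analyst* can QR over the matrix subject *one violinist*.
No island intervenes, so both surface and inverse scope are derivable.

Yes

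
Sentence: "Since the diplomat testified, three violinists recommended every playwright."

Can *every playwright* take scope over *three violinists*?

*every playwright* is a matrix argument; the adjunct is an island but the target quantifier is outside it.
Clause-internal QR can adjoin the lower DP above the subject, yielding the inverse reading.

Yes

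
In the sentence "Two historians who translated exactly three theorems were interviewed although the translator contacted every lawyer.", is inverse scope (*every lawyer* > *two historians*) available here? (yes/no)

No

The DP *every lawyer* is contained in the adjunct clause *although the translator contacted every lawyer*.
The adjunct-island constraint bars QR out of an adverbial clause.
So *every lawyer* cannot raise to a position above *two historians*.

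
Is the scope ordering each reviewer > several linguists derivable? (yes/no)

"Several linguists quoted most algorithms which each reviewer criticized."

Structurally, *each reviewer* is inside the relative clause *which each reviewer criticized* modifying *most algorithms*.
QR out of a relative clause is ruled out by the relative-clause island constraint.
*each reviewer* is confined to the island and cannot take scope over *several linguists*.

No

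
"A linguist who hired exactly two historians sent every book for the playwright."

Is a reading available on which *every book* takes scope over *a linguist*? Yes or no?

The relative clause *who hired exactly two historians* modifies *a linguist*, but *every book* is not inside that relative clause — it is an argument of the matrix verb.
With no island boundary between them, the object can take inverse scope over the subject via ordinary QR within the clause.

Yes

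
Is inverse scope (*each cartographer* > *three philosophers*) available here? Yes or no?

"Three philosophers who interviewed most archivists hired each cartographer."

Yes

*each cartographer* is a matrix argument; only *three philosophers* is modified by the relative clause *who interviewed most archivists*, so the RC island is irrelevant to the target quantifier.
Nothing blocks QR of the lower DP to a position above the higher one, so inverse scope is available.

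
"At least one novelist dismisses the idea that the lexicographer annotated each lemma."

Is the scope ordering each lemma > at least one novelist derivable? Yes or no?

No

*each lemma* occurs within the complex NP *the idea that the lexicographer annotated each lemma*.
Since the clause is the complement of a nominal head, the CNPC blocks scope extraction.
There is no licit LF on which *each lemma* c-commands *at least one novelist*.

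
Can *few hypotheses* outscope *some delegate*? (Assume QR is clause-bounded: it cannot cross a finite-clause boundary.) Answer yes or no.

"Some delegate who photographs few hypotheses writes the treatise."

The target quantifier *few hypotheses* is part of the relative clause *who photographs few hypotheses*.
A relative clause is a scope island — quantifier raising cannot cross its boundary.
*few hypotheses* is confined to the island and cannot take scope over *some delegate*.

No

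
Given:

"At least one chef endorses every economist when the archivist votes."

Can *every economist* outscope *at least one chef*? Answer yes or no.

Yes

The adjunct island is irrelevant here — *every economist* and *at least one chef* are both in the matrix clause.
QR within a single clause is free, so the lower quantifier may take scope over the higher one.
The sentence is scopally ambiguous between *at least one chef* > *every economist* and *every economist* > *at least one chef*.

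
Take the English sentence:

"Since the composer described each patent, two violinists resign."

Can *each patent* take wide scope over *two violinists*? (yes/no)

No

*each patent* occurs within the adjunct clause *since the composer described each patent*.
Adverbial clauses are not L-marked, so they are barriers for QR — the quantifier cannot escape the adjunct.
The ordering *each patent* > *two violinists* is therefore underivable.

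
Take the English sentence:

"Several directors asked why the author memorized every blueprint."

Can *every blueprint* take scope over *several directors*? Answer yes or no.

The target quantifier *every blueprint* is part of the embedded question *why the author memorized every blueprint*.
An indirect question is a wh-island; the filled [Spec,CP] blocks QR across the CP edge.
The inverse ordering *every blueprint* > *several directors* is therefore underivable.

No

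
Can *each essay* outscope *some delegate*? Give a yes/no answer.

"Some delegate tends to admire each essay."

*each essay* is the object of the infinitival complement of a raising predicate; raising infinitives are transparent for QR, so the two DPs are in effect clausemates.
No island intervenes, so both surface and inverse scope are derivable.

Yes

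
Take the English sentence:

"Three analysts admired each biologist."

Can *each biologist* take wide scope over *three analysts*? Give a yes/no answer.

*three analysts* and *each biologist* are co-arguments of the matrix verb, with nothing but a clause-internal boundary between them.
Ordinary QR to a clause-peripheral position gives the wide-scope LF for the lower DP.

Yes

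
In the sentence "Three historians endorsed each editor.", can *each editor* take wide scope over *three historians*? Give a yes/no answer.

*three historians* and *each editor* are co-arguments of the matrix verb, with nothing but a clause-internal boundary between them.
No island intervenes, so both surface and inverse scope are derivable.

Yes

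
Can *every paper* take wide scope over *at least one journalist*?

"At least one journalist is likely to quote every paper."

Yes

The matrix predicate is a raising verb, whose infinitival complement is not a scope island — *every paper* can QR into the matrix clause.
Ordinary QR to a clause-peripheral position gives the wide-scope LF for the lower DP.
The sentence is scopally ambiguous between *at least one journalist* > *every paper* and *every paper* > *at least one journalist*.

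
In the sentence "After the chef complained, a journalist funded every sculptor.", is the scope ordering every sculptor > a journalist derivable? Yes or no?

Yes

Neither queried DP is inside the adjunct, so the adjunct-island constraint does not apply.
Ordinary QR to a clause-peripheral position gives the wide-scope LF for the lower DP.
So *every sculptor* > *a journalist* is among the available readings.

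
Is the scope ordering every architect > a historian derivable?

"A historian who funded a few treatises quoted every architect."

Yes

*every architect* sits in the matrix clause, not in the relative clause on *a historian*.
With no island boundary between them, the object can take inverse scope over the subject via ordinary QR within the clause.
The sentence is scopally ambiguous between *a historian* > *every architect* and *every architect* > *a historian*.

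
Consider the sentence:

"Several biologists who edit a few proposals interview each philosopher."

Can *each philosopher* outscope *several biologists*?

Yes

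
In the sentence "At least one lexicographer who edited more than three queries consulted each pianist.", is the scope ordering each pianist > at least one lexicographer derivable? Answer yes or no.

Yes

The RC *who edited more than three queries* is an island, but *each pianist* is not inside it — it is the matrix object, a clausemate of *at least one lexicographer*.
Ordinary QR to a clause-peripheral position gives the wide-scope LF for the lower DP.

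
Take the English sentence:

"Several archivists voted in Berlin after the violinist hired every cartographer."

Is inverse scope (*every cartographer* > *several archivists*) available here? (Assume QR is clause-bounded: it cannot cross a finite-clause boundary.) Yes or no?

*every cartographer* occurs within the adjunct clause *after the violinist hired every cartographer*.
Adverbial clauses are not L-marked, so they are barriers for QR — the quantifier cannot escape the adjunct.
So the wide-scope reading for *every cartographer* is blocked.

No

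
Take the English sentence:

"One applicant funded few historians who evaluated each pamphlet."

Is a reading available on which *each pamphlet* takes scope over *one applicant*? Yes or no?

*each pamphlet* occurs within the relative clause *who evaluated each pamphlet* modifying *few historians*.
Relative clauses are scope islands: a quantifier cannot QR out of a relative clause to take scope in the matrix clause.
*each pamphlet* is confined to the island and cannot take scope over *one applicant*.
(Only the surface reading survives: one fixed applicant with respect to all the relevant pamphlets.)

No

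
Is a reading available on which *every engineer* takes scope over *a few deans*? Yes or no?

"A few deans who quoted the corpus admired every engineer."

The RC *who quoted the corpus* is an island, but *every engineer* is not inside it — it is the matrix object, a clausemate of *a few deans*.
Clause-internal QR can adjoin the lower DP above the subject, yielding the inverse reading.

Yes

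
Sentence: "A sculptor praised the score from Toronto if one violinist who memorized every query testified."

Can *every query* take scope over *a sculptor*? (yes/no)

No

*every query* is embedded in the relative clause *who memorized every query*, which is itself inside the adjunct *if one violinist who memorized every query testified*.
Both the relative clause and the enclosing adjunct are scope islands; QR cannot cross either.
There is no licit LF on which *every query* c-commands *a sculptor*.
(Only the surface reading survives: one fixed sculptor with respect to all the relevant queries.)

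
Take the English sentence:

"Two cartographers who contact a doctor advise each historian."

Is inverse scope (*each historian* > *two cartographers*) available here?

The RC *who contact a doctor* is an island, but *each historian* is not inside it — it is the matrix object, a clausemate of *two cartographers*.
Ordinary QR to a clause-peripheral position gives the wide-scope LF for the lower DP.

Yes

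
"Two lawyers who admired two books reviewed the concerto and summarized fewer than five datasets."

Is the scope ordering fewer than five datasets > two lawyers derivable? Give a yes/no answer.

No

*fewer than five datasets* occurs within one conjunct of the coordinate structure (*summarized fewer than five datasets*).
Coordinate structures are islands for non-across-the-board movement, QR included.
There is no licit LF on which *fewer than five datasets* c-commands *two lawyers*.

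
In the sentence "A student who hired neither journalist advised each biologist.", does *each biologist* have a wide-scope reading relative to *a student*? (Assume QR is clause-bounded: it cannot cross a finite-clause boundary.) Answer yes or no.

Yes

The relative clause *who hired neither journalist* modifies *a student*, but *each biologist* is not inside that relative clause — it is an argument of the matrix verb.
QR within a single clause is free, so the lower quantifier may take scope over the higher one.
Both orderings are possible: *a student* > *each biologist* and *each biologist* > *a student*.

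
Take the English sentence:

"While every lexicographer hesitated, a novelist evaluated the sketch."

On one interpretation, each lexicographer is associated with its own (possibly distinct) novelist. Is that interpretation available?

That reading corresponds to *every lexicographer* > *a novelist*.
*every lexicographer* occurs within the adjunct clause *while every lexicographer hesitated*.
Adjunct clauses are scope islands: a quantifier inside an adjunct cannot raise into the matrix clause.
There is no licit LF on which *every lexicographer* c-commands *a novelist*.

No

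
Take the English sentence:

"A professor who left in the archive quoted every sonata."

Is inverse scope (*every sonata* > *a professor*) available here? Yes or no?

*every sonata* sits in the matrix clause, not in the relative clause on *a professor*.
With no island boundary between them, the object can take inverse scope over the subject via ordinary QR within the clause.

Yes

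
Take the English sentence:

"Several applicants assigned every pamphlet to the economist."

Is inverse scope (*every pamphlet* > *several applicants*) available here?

Yes

*every pamphlet* and *several applicants* are in the same minimal clause.
No island intervenes, so both surface and inverse scope are derivable.
So *every pamphlet* > *several applicants* is among the available readings.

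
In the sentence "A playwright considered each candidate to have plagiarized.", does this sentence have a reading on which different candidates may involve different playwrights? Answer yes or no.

This is the *each candidate* > *a playwright* reading.
*each candidate* is an ECM subject; ECM complements are not islands, and the embedded quantifier may take matrix scope.
Nothing blocks QR of the lower DP to a position above the higher one, so inverse scope is available.

Yes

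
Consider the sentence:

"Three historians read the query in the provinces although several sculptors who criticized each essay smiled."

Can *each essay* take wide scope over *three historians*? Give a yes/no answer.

*each essay* sits inside the relative clause *who criticized each essay*, which is itself inside the adjunct *although several sculptors who criticized each essay smiled*.
Nested islands: the RC island is itself inside an adjunct island, so wide scope is doubly excluded.
So *each essay* cannot raise to a position above *three historians*.

No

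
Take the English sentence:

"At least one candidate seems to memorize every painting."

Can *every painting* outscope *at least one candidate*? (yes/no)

Yes

*every painting* is inside a raising infinitive, which is transparent to QR (no CP barrier), so it behaves as a matrix argument.
No island intervenes, so both surface and inverse scope are derivable.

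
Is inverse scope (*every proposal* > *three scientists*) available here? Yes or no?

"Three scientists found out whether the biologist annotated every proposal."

No

*every proposal* occurs within the embedded question *whether the biologist annotated every proposal*.
The wh-island constraint blocks QR out of an embedded interrogative.
So *every proposal* cannot raise high enough to outscope *three scientists*; only the surface ordering *three scientists* > *every proposal* is available.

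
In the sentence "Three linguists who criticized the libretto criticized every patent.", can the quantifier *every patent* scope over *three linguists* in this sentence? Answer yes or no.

Yes

*every patent* sits in the matrix clause, not in the relative clause on *three linguists*.
Clause-internal QR can adjoin the lower DP above the subject, yielding the inverse reading.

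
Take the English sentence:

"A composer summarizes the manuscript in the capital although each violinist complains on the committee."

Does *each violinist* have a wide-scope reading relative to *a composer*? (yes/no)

Structurally, *each violinist* is inside the adjunct clause *although each violinist complains on the committee*.
Adverbial clauses are not L-marked, so they are barriers for QR — the quantifier cannot escape the adjunct.
So *each violinist* cannot raise high enough to outscope *a composer*; only the surface ordering *a composer* > *each violinist* is available.

No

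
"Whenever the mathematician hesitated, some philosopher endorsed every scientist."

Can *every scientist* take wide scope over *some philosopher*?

Yes

Neither queried DP is inside the adjunct, so the adjunct-island constraint does not apply.
No island intervenes, so both surface and inverse scope are derivable.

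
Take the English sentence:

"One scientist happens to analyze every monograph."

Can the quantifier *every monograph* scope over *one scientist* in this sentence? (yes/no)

Yes

*every monograph* is the object of the infinitival complement of a raising predicate; raising infinitives are transparent for QR, so the two DPs are in effect clausemates.
Clause-internal QR can adjoin the lower DP above the subject, yielding the inverse reading.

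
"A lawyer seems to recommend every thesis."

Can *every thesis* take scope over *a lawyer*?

Yes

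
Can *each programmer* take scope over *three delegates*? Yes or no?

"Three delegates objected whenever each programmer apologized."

No

The DP *each programmer* is contained in the adjunct clause *whenever each programmer apologized*.
Adjunct clauses are scope islands: a quantifier inside an adjunct cannot raise into the matrix clause.
So *each programmer* cannot raise high enough to outscope *three delegates*; only the surface ordering *three delegates* > *each programmer* is available.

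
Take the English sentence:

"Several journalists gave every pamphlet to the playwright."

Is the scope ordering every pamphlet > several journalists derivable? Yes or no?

*several journalists* and *every pamphlet* are co-arguments of the matrix verb, with nothing but a clause-internal boundary between them.
No island intervenes, so both surface and inverse scope are derivable.

Yes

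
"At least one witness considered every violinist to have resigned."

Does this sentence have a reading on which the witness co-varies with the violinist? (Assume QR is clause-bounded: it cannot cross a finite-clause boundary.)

Yes

The paraphrase describes the scope ordering *every violinist* > *at least one witness*.
This is an ECM construction: *every violinist* is the infinitival subject, Case-marked by the matrix verb, and the infinitive is transparent for QR.
Nothing blocks QR of the lower DP to a position above the higher one, so inverse scope is available.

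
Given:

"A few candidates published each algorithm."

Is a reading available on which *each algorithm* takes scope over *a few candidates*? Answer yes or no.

Yes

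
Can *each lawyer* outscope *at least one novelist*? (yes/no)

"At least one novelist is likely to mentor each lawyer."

Yes

*each lawyer* is the object of the infinitival complement of a raising predicate; raising infinitives are transparent for QR, so the two DPs are in effect clausemates.
Nothing blocks QR of the lower DP to a position above the higher one, so inverse scope is available.
So *each lawyer* > *at least one novelist* is among the available readings.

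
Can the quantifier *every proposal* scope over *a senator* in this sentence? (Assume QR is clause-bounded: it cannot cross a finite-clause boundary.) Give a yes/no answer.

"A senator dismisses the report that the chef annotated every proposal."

The DP *every proposal* is contained in the complex NP *the report that the chef annotated every proposal*.
The complex NP is opaque for QR — the quantifier is frozen inside the noun's complement.
*every proposal* > *a senator* would require crossing that boundary, which is illicit.
(Only the surface reading survives: one fixed senator with respect to all the relevant proposals.)

No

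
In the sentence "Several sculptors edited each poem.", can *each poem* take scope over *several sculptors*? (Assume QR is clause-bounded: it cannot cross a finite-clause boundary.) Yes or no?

Yes

Both DPs are arguments of the same predicate; there is no clause or island boundary between them.
With no island boundary between them, the object can take inverse scope over the subject via ordinary QR within the clause.
So *each poem* > *several sculptors* is among the available readings.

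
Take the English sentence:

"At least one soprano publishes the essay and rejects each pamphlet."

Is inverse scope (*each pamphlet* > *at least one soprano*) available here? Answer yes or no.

Structurally, *each pamphlet* is inside one conjunct of the coordinate structure (*rejects each pamphlet*).
The Coordinate Structure Constraint blocks movement (including QR) out of a single conjunct.
The inverse ordering *each pamphlet* > *at least one soprano* is therefore underivable.

No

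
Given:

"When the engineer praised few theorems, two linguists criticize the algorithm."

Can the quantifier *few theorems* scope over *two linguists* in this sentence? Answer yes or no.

No

The DP *few theorems* is contained in the adjunct clause *when the engineer praised few theorems*.
Adverbial clauses are not L-marked, so they are barriers for QR — the quantifier cannot escape the adjunct.
There is no licit LF on which *few theorems* c-commands *two linguists*.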